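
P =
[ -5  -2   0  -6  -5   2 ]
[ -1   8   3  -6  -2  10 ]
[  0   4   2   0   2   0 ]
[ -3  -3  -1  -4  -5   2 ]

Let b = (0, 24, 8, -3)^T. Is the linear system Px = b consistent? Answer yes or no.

Row reduce the augmented matrix [P | b].
R2 ← R2 − (1/5)·R1: [0, 42/5, 3, -24/5, -1, 48/5, 24]
R4 ← R4 − (3/5)·R1: [0, -9/5, -1, -2/5, -2, 4/5, -3]
R3 ← R3 − (10/21)·R2: [0, 0, 4/7, 16/7, 52/21, -32/7, -24/7]
R4 ← R4 + (3/14)·R2: [0, 0, -5/14, -10/7, -31/14, 20/7, 15/7]
R4 ← R4 + (5/8)·R3: [0, 0, 0, 0, -2/3, 0, 0]
The echelon form has 4 nonzero rows, and every pivot lies in the first 6 columns, so rank(P) = rank([P|b]) = 4.
The system is consistent.

yes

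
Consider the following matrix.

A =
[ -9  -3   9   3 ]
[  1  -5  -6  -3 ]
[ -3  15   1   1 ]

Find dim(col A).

3

Row reduce to echelon form.
R2 ← R2 + (1/9)·R1: [0, -16/3, -5, -8/3]
R3 ← R3 − (1/3)·R1: [0, 16, -2, 0]
R3 ← R3 + (3)·R2: [0, 0, -17, -8]
Echelon form has 3 nonzero rows, so rank(A) = 3.
The column space has dimension equal to the rank: 3.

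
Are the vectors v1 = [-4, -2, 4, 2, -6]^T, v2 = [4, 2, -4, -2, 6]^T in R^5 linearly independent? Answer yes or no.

no

Form the matrix with these vectors as rows and row reduce.
R2 ← R2 + R1: [0, 0, 0, 0, 0]
1 nonzero row, so the 2 vectors span a space of dimension 1.
Since 1 < 2, the vectors are linearly dependent.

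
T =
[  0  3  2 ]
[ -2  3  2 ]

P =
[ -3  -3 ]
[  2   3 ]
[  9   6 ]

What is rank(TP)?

2

First compute TP:
[[ 24,  21],
 [ 30,  27]]
Now row reduce the product.
R2 ← R2 − (5/4)·R1: [0, 3/4]
2 nonzero rows, so rank(TP) = 2.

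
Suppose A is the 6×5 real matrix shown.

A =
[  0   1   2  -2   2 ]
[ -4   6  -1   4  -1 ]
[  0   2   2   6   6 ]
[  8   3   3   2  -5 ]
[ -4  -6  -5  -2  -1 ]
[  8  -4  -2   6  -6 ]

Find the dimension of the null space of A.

Row reduce to echelon form.
Swap R1 ↔ R2
R4 ← R4 + (2)·R1: [0, 15, 1, 10, -7]
R5 ← R5 − R1: [0, -12, -4, -6, 0]
R6 ← R6 + (2)·R1: [0, 8, -4, 14, -8]
R3 ← R3 − (2)·R2: [0, 0, -2, 10, 2]
R4 ← R4 − (15)·R2: [0, 0, -29, 40, -37]
R5 ← R5 + (12)·R2: [0, 0, 20, -30, 24]
R6 ← R6 − (8)·R2: [0, 0, -20, 30, -24]
R4 ← R4 − (29/2)·R3: [0, 0, 0, -105, -66]
R5 ← R5 + (10)·R3: [0, 0, 0, 70, 44]
R6 ← R6 − (10)·R3: [0, 0, 0, -70, -44]
R5 ← R5 + (2/3)·R4: [0, 0, 0, 0, 0]
R6 ← R6 − (2/3)·R4: [0, 0, 0, 0, 0]
4 nonzero rows, so rank(A) = 4.
A has 5 columns; by rank–nullity, nullity = 5 − 4 = 1.

1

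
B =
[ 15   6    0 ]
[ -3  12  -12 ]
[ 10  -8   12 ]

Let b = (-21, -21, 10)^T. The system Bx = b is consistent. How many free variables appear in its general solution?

Row reduce the augmented matrix [B | b].
R2 ← R2 + (1/5)·R1: [0, 66/5, -12, -126/5]
R3 ← R3 − (2/3)·R1: [0, -12, 12, 24]
R3 ← R3 + (10/11)·R2: [0, 0, 12/11, 12/11]
The echelon form has 3 nonzero rows, and every pivot lies in the first 3 columns, so rank(B) = rank([B|b]) = 3.
The system is consistent.
Free variables = (unknowns) − (rank) = 3 − 3 = 0.

0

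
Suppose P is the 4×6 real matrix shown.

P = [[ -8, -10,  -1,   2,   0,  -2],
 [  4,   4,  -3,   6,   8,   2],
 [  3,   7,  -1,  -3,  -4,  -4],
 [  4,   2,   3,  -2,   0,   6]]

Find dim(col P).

4

Row reduce to echelon form.
R2 ← R2 + (1/2)·R1: [0, -1, -7/2, 7, 8, 1]
R3 ← R3 + (3/8)·R1: [0, 13/4, -11/8, -9/4, -4, -19/4]
R4 ← R4 + (1/2)·R1: [0, -3, 5/2, -1, 0, 5]
R3 ← R3 + (13/4)·R2: [0, 0, -51/4, 41/2, 22, -3/2]
R4 ← R4 − (3)·R2: [0, 0, 13, -22, -24, 2]
R4 ← R4 + (52/51)·R3: [0, 0, 0, -56/51, -80/51, 8/17]
Echelon form has 4 nonzero rows, so rank(P) = 4.
The column space has dimension equal to the rank: 4.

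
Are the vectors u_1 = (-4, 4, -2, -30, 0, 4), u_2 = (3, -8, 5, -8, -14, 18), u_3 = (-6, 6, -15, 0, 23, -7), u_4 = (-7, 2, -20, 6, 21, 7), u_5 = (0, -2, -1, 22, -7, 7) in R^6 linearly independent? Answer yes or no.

Form the matrix with these vectors as rows and row reduce.
R2 ← R2 + (3/4)·R1: [0, -5, 7/2, -61/2, -14, 21]
R3 ← R3 − (3/2)·R1: [0, 0, -12, 45, 23, -13]
R4 ← R4 − (7/4)·R1: [0, -5, -33/2, 117/2, 21, 0]
R4 ← R4 − R2: [0, 0, -20, 89, 35, -21]
R5 ← R5 − (2/5)·R2: [0, 0, -12/5, 171/5, -7/5, -7/5]
R4 ← R4 − (5/3)·R3: [0, 0, 0, 14, -10/3, 2/3]
R5 ← R5 − (1/5)·R3: [0, 0, 0, 126/5, -6, 6/5]
R5 ← R5 − (9/5)·R4: [0, 0, 0, 0, 0, 0]
4 nonzero rows, so the 5 vectors span a space of dimension 4.
Since 4 < 5, the vectors are linearly dependent.

no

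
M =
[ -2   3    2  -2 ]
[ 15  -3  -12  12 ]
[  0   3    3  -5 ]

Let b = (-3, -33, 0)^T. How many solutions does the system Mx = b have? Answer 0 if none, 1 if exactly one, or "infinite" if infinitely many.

infinite

Row reduce the augmented matrix [M | b].
R2 ← R2 + (15/2)·R1: [0, 39/2, 3, -3, -111/2]
R3 ← R3 − (2/13)·R2: [0, 0, 33/13, -59/13, 111/13]
The echelon form has 3 nonzero rows, and every pivot lies in the first 4 columns, so rank(M) = rank([M|b]) = 3.
The system is consistent.
rank = 3 < 4 unknowns, so there are infinitely many solutions.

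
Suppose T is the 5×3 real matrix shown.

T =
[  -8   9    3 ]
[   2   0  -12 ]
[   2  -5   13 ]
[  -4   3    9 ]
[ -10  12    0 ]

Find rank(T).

2

Row reduce to echelon form.
R2 ← R2 + (1/4)·R1: [0, 9/4, -45/4]
R3 ← R3 + (1/4)·R1: [0, -11/4, 55/4]
R4 ← R4 − (1/2)·R1: [0, -3/2, 15/2]
R5 ← R5 − (5/4)·R1: [0, 3/4, -15/4]
R3 ← R3 + (11/9)·R2: [0, 0, 0]
R4 ← R4 + (2/3)·R2: [0, 0, 0]
R5 ← R5 − (1/3)·R2: [0, 0, 0]
Echelon form has 2 nonzero rows, so rank(T) = 2.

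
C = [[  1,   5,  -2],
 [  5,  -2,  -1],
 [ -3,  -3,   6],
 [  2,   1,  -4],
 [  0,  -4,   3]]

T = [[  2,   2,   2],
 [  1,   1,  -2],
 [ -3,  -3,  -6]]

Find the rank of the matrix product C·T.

2

First compute CT:
[[ 13,  13,   4],
 [ 11,  11,  20],
 [-27, -27, -36],
 [ 17,  17,  26],
 [-13, -13, -10]]
Now row reduce the product.
R2 ← R2 − (11/13)·R1: [0, 0, 216/13]
R3 ← R3 + (27/13)·R1: [0, 0, -360/13]
R4 ← R4 − (17/13)·R1: [0, 0, 270/13]
R5 ← R5 + R1: [0, 0, -6]
R3 ← R3 + (5/3)·R2: [0, 0, 0]
R4 ← R4 − (5/4)·R2: [0, 0, 0]
R5 ← R5 + (13/36)·R2: [0, 0, 0]
2 nonzero rows, so rank(CT) = 2.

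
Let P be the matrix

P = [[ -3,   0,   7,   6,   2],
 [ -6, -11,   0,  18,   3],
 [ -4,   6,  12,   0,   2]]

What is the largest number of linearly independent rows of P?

Row reduce to echelon form.
R2 ← R2 − (2)·R1: [0, -11, -14, 6, -1]
R3 ← R3 − (4/3)·R1: [0, 6, 8/3, -8, -2/3]
R3 ← R3 + (6/11)·R2: [0, 0, -164/33, -52/11, -40/33]
Echelon form has 3 nonzero rows, so rank(P) = 3.
The rank gives the maximum number of linearly independent rows: 3.

3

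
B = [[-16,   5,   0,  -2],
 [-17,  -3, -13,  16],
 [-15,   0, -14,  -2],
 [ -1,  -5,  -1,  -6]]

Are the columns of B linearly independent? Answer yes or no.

yes

Row reduce B to echelon form.
R2 ← R2 − (17/16)·R1: [0, -133/16, -13, 145/8]
R3 ← R3 − (15/16)·R1: [0, -75/16, -14, -1/8]
R4 ← R4 − (1/16)·R1: [0, -85/16, -1, -47/8]
R3 ← R3 − (75/133)·R2: [0, 0, -887/133, -1376/133]
R4 ← R4 − (85/133)·R2: [0, 0, 972/133, -2322/133]
R4 ← R4 + (972/887)·R3: [0, 0, 0, -25542/887]
4 pivots among 4 columns.
Every column is a pivot column, so the columns are linearly independent.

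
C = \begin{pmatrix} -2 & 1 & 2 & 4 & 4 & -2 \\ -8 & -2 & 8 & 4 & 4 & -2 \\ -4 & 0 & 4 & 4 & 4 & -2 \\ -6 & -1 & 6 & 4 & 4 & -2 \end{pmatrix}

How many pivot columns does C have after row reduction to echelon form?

Row reduce to echelon form.
R2 ← R2 − (4)·R1: [0, -6, 0, -12, -12, 6]
R3 ← R3 − (2)·R1: [0, -2, 0, -4, -4, 2]
R4 ← R4 − (3)·R1: [0, -4, 0, -8, -8, 4]
R3 ← R3 − (1/3)·R2: [0, 0, 0, 0, 0, 0]
R4 ← R4 − (2/3)·R2: [0, 0, 0, 0, 0, 0]
Echelon form has 2 nonzero rows, so rank(C) = 2.
Each nonzero row contributes one pivot column: 2 pivot columns.

2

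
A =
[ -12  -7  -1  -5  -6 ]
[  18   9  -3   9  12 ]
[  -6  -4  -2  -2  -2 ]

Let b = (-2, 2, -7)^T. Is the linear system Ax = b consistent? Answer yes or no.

no

Row reduce the augmented matrix [A | b].
R2 ← R2 + (3/2)·R1: [0, -3/2, -9/2, 3/2, 3, -1]
R3 ← R3 − (1/2)·R1: [0, -1/2, -3/2, 1/2, 1, -6]
R3 ← R3 − (1/3)·R2: [0, 0, 0, 0, 0, -17/3]
The echelon form has 3 nonzero rows; the last pivot sits in the augmented column, so rank(A) = 2 but rank([A|b]) = 3.
Since the ranks differ, the system is inconsistent.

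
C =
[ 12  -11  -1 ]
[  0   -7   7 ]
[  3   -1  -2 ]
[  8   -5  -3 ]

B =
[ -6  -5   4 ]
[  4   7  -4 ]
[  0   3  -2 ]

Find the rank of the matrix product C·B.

First compute CB:
[[-116, -140,  94],
 [-28, -28,  14],
 [-22, -28,  20],
 [-68, -84,  58]]
Now row reduce the product.
R2 ← R2 − (7/29)·R1: [0, 168/29, -252/29]
R3 ← R3 − (11/58)·R1: [0, -42/29, 63/29]
R4 ← R4 − (17/29)·R1: [0, -56/29, 84/29]
R3 ← R3 + (1/4)·R2: [0, 0, 0]
R4 ← R4 + (1/3)·R2: [0, 0, 0]
2 nonzero rows, so rank(CB) = 2.

2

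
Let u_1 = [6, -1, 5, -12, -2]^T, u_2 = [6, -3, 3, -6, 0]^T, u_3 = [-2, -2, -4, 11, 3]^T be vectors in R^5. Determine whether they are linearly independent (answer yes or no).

Form the matrix with these vectors as rows and row reduce.
R2 ← R2 − R1: [0, -2, -2, 6, 2]
R3 ← R3 + (1/3)·R1: [0, -7/3, -7/3, 7, 7/3]
R3 ← R3 − (7/6)·R2: [0, 0, 0, 0, 0]
2 nonzero rows, so the 3 vectors span a space of dimension 2.
Since 2 < 3, the vectors are linearly dependent.

no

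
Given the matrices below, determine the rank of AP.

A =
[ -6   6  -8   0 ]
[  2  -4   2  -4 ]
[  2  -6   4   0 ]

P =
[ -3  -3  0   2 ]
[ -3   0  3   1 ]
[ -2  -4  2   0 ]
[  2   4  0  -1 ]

First compute AP:
[[ 16,  50,   2,  -6],
 [ -6, -30,  -8,   4],
 [  4, -22, -10,  -2]]
Now row reduce the product.
R2 ← R2 + (3/8)·R1: [0, -45/4, -29/4, 7/4]
R3 ← R3 − (1/4)·R1: [0, -69/2, -21/2, -1/2]
R3 ← R3 − (46/15)·R2: [0, 0, 176/15, -88/15]
3 nonzero rows, so rank(AP) = 3.

3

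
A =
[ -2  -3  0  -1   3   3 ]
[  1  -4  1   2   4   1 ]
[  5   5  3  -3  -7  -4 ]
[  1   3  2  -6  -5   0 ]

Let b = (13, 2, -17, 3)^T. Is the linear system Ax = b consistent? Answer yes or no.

yes

Row reduce the augmented matrix [A | b].
R2 ← R2 + (1/2)·R1: [0, -11/2, 1, 3/2, 11/2, 5/2, 17/2]
R3 ← R3 + (5/2)·R1: [0, -5/2, 3, -11/2, 1/2, 7/2, 31/2]
R4 ← R4 + (1/2)·R1: [0, 3/2, 2, -13/2, -7/2, 3/2, 19/2]
R3 ← R3 − (5/11)·R2: [0, 0, 28/11, -68/11, -2, 26/11, 128/11]
R4 ← R4 + (3/11)·R2: [0, 0, 25/11, -67/11, -2, 24/11, 130/11]
R4 ← R4 − (25/28)·R3: [0, 0, 0, -4/7, -3/14, 1/14, 10/7]
The echelon form has 4 nonzero rows, and every pivot lies in the first 6 columns, so rank(A) = rank([A|b]) = 4.
The system is consistent.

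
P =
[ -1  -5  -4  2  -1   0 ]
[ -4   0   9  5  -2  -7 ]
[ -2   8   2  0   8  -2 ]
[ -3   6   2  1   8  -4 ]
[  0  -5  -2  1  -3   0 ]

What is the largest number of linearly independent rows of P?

Row reduce to echelon form.
R2 ← R2 − (4)·R1: [0, 20, 25, -3, 2, -7]
R3 ← R3 − (2)·R1: [0, 18, 10, -4, 10, -2]
R4 ← R4 − (3)·R1: [0, 21, 14, -5, 11, -4]
R3 ← R3 − (9/10)·R2: [0, 0, -25/2, -13/10, 41/5, 43/10]
R4 ← R4 − (21/20)·R2: [0, 0, -49/4, -37/20, 89/10, 67/20]
R5 ← R5 + (1/4)·R2: [0, 0, 17/4, 1/4, -5/2, -7/4]
R4 ← R4 − (49/50)·R3: [0, 0, 0, -72/125, 108/125, -108/125]
R5 ← R5 + (17/50)·R3: [0, 0, 0, -24/125, 36/125, -36/125]
R5 ← R5 − (1/3)·R4: [0, 0, 0, 0, 0, 0]
Echelon form has 4 nonzero rows, so rank(P) = 4.
The rank gives the maximum number of linearly independent rows: 4.

4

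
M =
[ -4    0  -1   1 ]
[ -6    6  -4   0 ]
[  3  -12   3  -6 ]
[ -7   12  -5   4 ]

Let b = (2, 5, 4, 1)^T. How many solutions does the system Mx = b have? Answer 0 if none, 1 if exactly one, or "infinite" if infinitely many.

0

Row reduce the augmented matrix [M | b].
R2 ← R2 − (3/2)·R1: [0, 6, -5/2, -3/2, 2]
R3 ← R3 + (3/4)·R1: [0, -12, 9/4, -21/4, 11/2]
R4 ← R4 − (7/4)·R1: [0, 12, -13/4, 9/4, -5/2]
R3 ← R3 + (2)·R2: [0, 0, -11/4, -33/4, 19/2]
R4 ← R4 − (2)·R2: [0, 0, 7/4, 21/4, -13/2]
R4 ← R4 + (7/11)·R3: [0, 0, 0, 0, -5/11]
The echelon form has 4 nonzero rows; the last pivot sits in the augmented column, so rank(M) = 3 but rank([M|b]) = 4.
Since the ranks differ, the system is inconsistent.
It has no solutions.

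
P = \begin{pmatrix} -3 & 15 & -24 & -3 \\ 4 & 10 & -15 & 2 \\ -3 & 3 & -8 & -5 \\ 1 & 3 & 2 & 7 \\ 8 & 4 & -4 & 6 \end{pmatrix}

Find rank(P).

3

Row reduce to echelon form.
R2 ← R2 + (4/3)·R1: [0, 30, -47, -2]
R3 ← R3 − R1: [0, -12, 16, -2]
R4 ← R4 + (1/3)·R1: [0, 8, -6, 6]
R5 ← R5 + (8/3)·R1: [0, 44, -68, -2]
R3 ← R3 + (2/5)·R2: [0, 0, -14/5, -14/5]
R4 ← R4 − (4/15)·R2: [0, 0, 98/15, 98/15]
R5 ← R5 − (22/15)·R2: [0, 0, 14/15, 14/15]
R4 ← R4 + (7/3)·R3: [0, 0, 0, 0]
R5 ← R5 + (1/3)·R3: [0, 0, 0, 0]
Echelon form has 3 nonzero rows, so rank(P) = 3.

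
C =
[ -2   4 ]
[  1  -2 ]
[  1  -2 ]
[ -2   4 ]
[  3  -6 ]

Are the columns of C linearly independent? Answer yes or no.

Row reduce C to echelon form.
R2 ← R2 + (1/2)·R1: [0, 0]
R3 ← R3 + (1/2)·R1: [0, 0]
R4 ← R4 − R1: [0, 0]
R5 ← R5 + (3/2)·R1: [0, 0]
1 pivot among 2 columns.
Only 1 < 2 pivot columns, so the columns are linearly dependent.

no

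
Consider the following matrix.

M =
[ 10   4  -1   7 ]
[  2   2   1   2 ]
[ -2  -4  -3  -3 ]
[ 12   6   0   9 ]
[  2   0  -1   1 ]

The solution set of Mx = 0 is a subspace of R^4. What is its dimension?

Row reduce to echelon form.
R2 ← R2 − (1/5)·R1: [0, 6/5, 6/5, 3/5]
R3 ← R3 + (1/5)·R1: [0, -16/5, -16/5, -8/5]
R4 ← R4 − (6/5)·R1: [0, 6/5, 6/5, 3/5]
R5 ← R5 − (1/5)·R1: [0, -4/5, -4/5, -2/5]
R3 ← R3 + (8/3)·R2: [0, 0, 0, 0]
R4 ← R4 − R2: [0, 0, 0, 0]
R5 ← R5 + (2/3)·R2: [0, 0, 0, 0]
2 nonzero rows, so rank(M) = 2.
M has 4 columns; by rank–nullity, nullity = 4 − 2 = 2.

2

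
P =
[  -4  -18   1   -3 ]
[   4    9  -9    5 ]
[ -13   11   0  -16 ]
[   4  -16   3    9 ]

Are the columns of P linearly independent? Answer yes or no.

Row reduce P to echelon form.
R2 ← R2 + R1: [0, -9, -8, 2]
R3 ← R3 − (13/4)·R1: [0, 139/2, -13/4, -25/4]
R4 ← R4 + R1: [0, -34, 4, 6]
R3 ← R3 + (139/18)·R2: [0, 0, -2341/36, 331/36]
R4 ← R4 − (34/9)·R2: [0, 0, 308/9, -14/9]
R4 ← R4 + (1232/2341)·R3: [0, 0, 0, 7686/2341]
4 pivots among 4 columns.
Every column is a pivot column, so the columns are linearly independent.

yes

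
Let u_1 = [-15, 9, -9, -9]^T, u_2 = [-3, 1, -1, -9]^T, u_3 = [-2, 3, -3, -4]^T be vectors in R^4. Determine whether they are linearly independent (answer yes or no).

Form the matrix with these vectors as rows and row reduce.
R2 ← R2 − (1/5)·R1: [0, -4/5, 4/5, -36/5]
R3 ← R3 − (2/15)·R1: [0, 9/5, -9/5, -14/5]
R3 ← R3 + (9/4)·R2: [0, 0, 0, -19]
3 nonzero rows, so the 3 vectors span a space of dimension 3.
Since 3 = 3, the vectors are linearly independent.

yes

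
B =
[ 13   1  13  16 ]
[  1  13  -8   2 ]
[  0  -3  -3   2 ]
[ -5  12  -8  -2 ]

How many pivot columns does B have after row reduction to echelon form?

Row reduce to echelon form.
R2 ← R2 − (1/13)·R1: [0, 168/13, -9, 10/13]
R4 ← R4 + (5/13)·R1: [0, 161/13, -3, 54/13]
R3 ← R3 + (13/56)·R2: [0, 0, -285/56, 61/28]
R4 ← R4 − (23/24)·R2: [0, 0, 45/8, 41/12]
R4 ← R4 + (21/19)·R3: [0, 0, 0, 332/57]
Echelon form has 4 nonzero rows, so rank(B) = 4.
Each nonzero row contributes one pivot column: 4 pivot columns.

4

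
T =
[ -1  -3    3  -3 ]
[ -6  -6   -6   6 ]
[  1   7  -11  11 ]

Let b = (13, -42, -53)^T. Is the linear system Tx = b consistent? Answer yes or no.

yes

Row reduce the augmented matrix [T | b].
R2 ← R2 − (6)·R1: [0, 12, -24, 24, -120]
R3 ← R3 + R1: [0, 4, -8, 8, -40]
R3 ← R3 − (1/3)·R2: [0, 0, 0, 0, 0]
The echelon form has 2 nonzero rows, and every pivot lies in the first 4 columns, so rank(T) = rank([T|b]) = 2.
The system is consistent.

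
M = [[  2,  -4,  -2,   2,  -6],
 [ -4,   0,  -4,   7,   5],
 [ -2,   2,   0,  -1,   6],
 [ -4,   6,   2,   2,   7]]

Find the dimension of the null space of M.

Row reduce to echelon form.
R2 ← R2 + (2)·R1: [0, -8, -8, 11, -7]
R3 ← R3 + R1: [0, -2, -2, 1, 0]
R4 ← R4 + (2)·R1: [0, -2, -2, 6, -5]
R3 ← R3 − (1/4)·R2: [0, 0, 0, -7/4, 7/4]
R4 ← R4 − (1/4)·R2: [0, 0, 0, 13/4, -13/4]
R4 ← R4 + (13/7)·R3: [0, 0, 0, 0, 0]
3 nonzero rows, so rank(M) = 3.
M has 5 columns; by rank–nullity, nullity = 5 − 3 = 2.

2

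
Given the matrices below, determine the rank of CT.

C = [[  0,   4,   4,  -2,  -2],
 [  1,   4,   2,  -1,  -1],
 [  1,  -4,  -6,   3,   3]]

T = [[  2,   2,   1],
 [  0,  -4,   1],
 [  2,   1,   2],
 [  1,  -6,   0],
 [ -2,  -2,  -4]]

First compute CT:
[[ 10,   4,  20],
 [  7,  -4,  13],
 [-13, -12, -27]]
Now row reduce the product.
R2 ← R2 − (7/10)·R1: [0, -34/5, -1]
R3 ← R3 + (13/10)·R1: [0, -34/5, -1]
R3 ← R3 − R2: [0, 0, 0]
2 nonzero rows, so rank(CT) = 2.

2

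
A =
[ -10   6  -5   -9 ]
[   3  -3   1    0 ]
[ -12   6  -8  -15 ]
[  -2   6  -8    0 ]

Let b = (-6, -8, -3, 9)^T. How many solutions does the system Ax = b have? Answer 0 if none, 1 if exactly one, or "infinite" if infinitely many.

0

Row reduce the augmented matrix [A | b].
R2 ← R2 + (3/10)·R1: [0, -6/5, -1/2, -27/10, -49/5]
R3 ← R3 − (6/5)·R1: [0, -6/5, -2, -21/5, 21/5]
R4 ← R4 − (1/5)·R1: [0, 24/5, -7, 9/5, 51/5]
R3 ← R3 − R2: [0, 0, -3/2, -3/2, 14]
R4 ← R4 + (4)·R2: [0, 0, -9, -9, -29]
R4 ← R4 − (6)·R3: [0, 0, 0, 0, -113]
The echelon form has 4 nonzero rows; the last pivot sits in the augmented column, so rank(A) = 3 but rank([A|b]) = 4.
Since the ranks differ, the system is inconsistent.
It has no solutions.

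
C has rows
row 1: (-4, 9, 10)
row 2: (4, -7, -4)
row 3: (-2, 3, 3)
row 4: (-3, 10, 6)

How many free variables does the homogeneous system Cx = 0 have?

Row reduce to echelon form.
R2 ← R2 + R1: [0, 2, 6]
R3 ← R3 − (1/2)·R1: [0, -3/2, -2]
R4 ← R4 − (3/4)·R1: [0, 13/4, -3/2]
R3 ← R3 + (3/4)·R2: [0, 0, 5/2]
R4 ← R4 − (13/8)·R2: [0, 0, -45/4]
R4 ← R4 + (9/2)·R3: [0, 0, 0]
3 nonzero rows, so rank(C) = 3.
C has 3 columns; by rank–nullity, nullity = 3 − 3 = 0.

0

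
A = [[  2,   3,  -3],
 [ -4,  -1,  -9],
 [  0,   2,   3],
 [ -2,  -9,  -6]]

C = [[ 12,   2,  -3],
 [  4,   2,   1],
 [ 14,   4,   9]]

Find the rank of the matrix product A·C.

First compute AC:
[[ -6,  -2, -30],
 [-178, -46, -70],
 [ 50,  16,  29],
 [-144, -46, -57]]
Now row reduce the product.
R2 ← R2 − (89/3)·R1: [0, 40/3, 820]
R3 ← R3 + (25/3)·R1: [0, -2/3, -221]
R4 ← R4 − (24)·R1: [0, 2, 663]
R3 ← R3 + (1/20)·R2: [0, 0, -180]
R4 ← R4 − (3/20)·R2: [0, 0, 540]
R4 ← R4 + (3)·R3: [0, 0, 0]
3 nonzero rows, so rank(AC) = 3.

3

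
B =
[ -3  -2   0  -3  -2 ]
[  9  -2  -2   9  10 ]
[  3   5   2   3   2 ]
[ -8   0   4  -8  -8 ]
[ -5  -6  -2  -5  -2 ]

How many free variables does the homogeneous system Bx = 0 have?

Row reduce to echelon form.
R2 ← R2 + (3)·R1: [0, -8, -2, 0, 4]
R3 ← R3 + R1: [0, 3, 2, 0, 0]
R4 ← R4 − (8/3)·R1: [0, 16/3, 4, 0, -8/3]
R5 ← R5 − (5/3)·R1: [0, -8/3, -2, 0, 4/3]
R3 ← R3 + (3/8)·R2: [0, 0, 5/4, 0, 3/2]
R4 ← R4 + (2/3)·R2: [0, 0, 8/3, 0, 0]
R5 ← R5 − (1/3)·R2: [0, 0, -4/3, 0, 0]
R4 ← R4 − (32/15)·R3: [0, 0, 0, 0, -16/5]
R5 ← R5 + (16/15)·R3: [0, 0, 0, 0, 8/5]
R5 ← R5 + (1/2)·R4: [0, 0, 0, 0, 0]
4 nonzero rows, so rank(B) = 4.
B has 5 columns; by rank–nullity, nullity = 5 − 4 = 1.

1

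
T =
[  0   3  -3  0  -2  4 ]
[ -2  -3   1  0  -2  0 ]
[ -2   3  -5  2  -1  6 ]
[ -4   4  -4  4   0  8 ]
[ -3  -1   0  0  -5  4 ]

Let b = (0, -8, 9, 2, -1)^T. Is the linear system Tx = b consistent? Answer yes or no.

Row reduce the augmented matrix [T | b].
Swap R1 ↔ R2
R3 ← R3 − R1: [0, 6, -6, 2, 1, 6, 17]
R4 ← R4 − (2)·R1: [0, 10, -6, 4, 4, 8, 18]
R5 ← R5 − (3/2)·R1: [0, 7/2, -3/2, 0, -2, 4, 11]
R3 ← R3 − (2)·R2: [0, 0, 0, 2, 5, -2, 17]
R4 ← R4 − (10/3)·R2: [0, 0, 4, 4, 32/3, -16/3, 18]
R5 ← R5 − (7/6)·R2: [0, 0, 2, 0, 1/3, -2/3, 11]
Swap R3 ↔ R4
R5 ← R5 − (1/2)·R3: [0, 0, 0, -2, -5, 2, 2]
R5 ← R5 + R4: [0, 0, 0, 0, 0, 0, 19]
The echelon form has 5 nonzero rows; the last pivot sits in the augmented column, so rank(T) = 4 but rank([T|b]) = 5.
Since the ranks differ, the system is inconsistent.

no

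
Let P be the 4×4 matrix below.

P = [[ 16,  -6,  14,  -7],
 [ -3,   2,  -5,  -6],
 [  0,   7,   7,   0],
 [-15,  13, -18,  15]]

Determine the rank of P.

Row reduce to echelon form.
R2 ← R2 + (3/16)·R1: [0, 7/8, -19/8, -117/16]
R4 ← R4 + (15/16)·R1: [0, 59/8, -39/8, 135/16]
R3 ← R3 − (8)·R2: [0, 0, 26, 117/2]
R4 ← R4 − (59/7)·R2: [0, 0, 106/7, 981/14]
R4 ← R4 − (53/91)·R3: [0, 0, 0, 36]
Echelon form has 4 nonzero rows, so rank(P) = 4.

4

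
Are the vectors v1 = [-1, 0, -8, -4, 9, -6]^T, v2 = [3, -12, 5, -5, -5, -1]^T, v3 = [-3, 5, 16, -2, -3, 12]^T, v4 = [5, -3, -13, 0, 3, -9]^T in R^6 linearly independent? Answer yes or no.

Form the matrix with these vectors as rows and row reduce.
R2 ← R2 + (3)·R1: [0, -12, -19, -17, 22, -19]
R3 ← R3 − (3)·R1: [0, 5, 40, 10, -30, 30]
R4 ← R4 + (5)·R1: [0, -3, -53, -20, 48, -39]
R3 ← R3 + (5/12)·R2: [0, 0, 385/12, 35/12, -125/6, 265/12]
R4 ← R4 − (1/4)·R2: [0, 0, -193/4, -63/4, 85/2, -137/4]
R4 ← R4 + (579/385)·R3: [0, 0, 0, -125/11, 860/77, -80/77]
4 nonzero rows, so the 4 vectors span a space of dimension 4.
Since 4 = 4, the vectors are linearly independent.

yes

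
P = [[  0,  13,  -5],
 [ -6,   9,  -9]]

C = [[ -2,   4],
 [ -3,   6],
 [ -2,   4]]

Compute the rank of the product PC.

1

First compute PC:
[[-29,  58],
 [  3,  -6]]
Now row reduce the product.
R2 ← R2 + (3/29)·R1: [0, 0]
1 nonzero row, so rank(PC) = 1.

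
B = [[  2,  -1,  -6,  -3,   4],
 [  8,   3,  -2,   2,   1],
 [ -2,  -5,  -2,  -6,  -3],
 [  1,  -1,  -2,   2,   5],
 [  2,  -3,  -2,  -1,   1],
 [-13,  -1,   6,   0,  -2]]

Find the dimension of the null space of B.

1

Row reduce to echelon form.
R2 ← R2 − (4)·R1: [0, 7, 22, 14, -15]
R3 ← R3 + R1: [0, -6, -8, -9, 1]
R4 ← R4 − (1/2)·R1: [0, -1/2, 1, 7/2, 3]
R5 ← R5 − R1: [0, -2, 4, 2, -3]
R6 ← R6 + (13/2)·R1: [0, -15/2, -33, -39/2, 24]
R3 ← R3 + (6/7)·R2: [0, 0, 76/7, 3, -83/7]
R4 ← R4 + (1/14)·R2: [0, 0, 18/7, 9/2, 27/14]
R5 ← R5 + (2/7)·R2: [0, 0, 72/7, 6, -51/7]
R6 ← R6 + (15/14)·R2: [0, 0, -66/7, -9/2, 111/14]
R4 ← R4 − (9/38)·R3: [0, 0, 0, 72/19, 90/19]
R5 ← R5 − (18/19)·R3: [0, 0, 0, 60/19, 75/19]
R6 ← R6 + (33/38)·R3: [0, 0, 0, -36/19, -45/19]
R5 ← R5 − (5/6)·R4: [0, 0, 0, 0, 0]
R6 ← R6 + (1/2)·R4: [0, 0, 0, 0, 0]
4 nonzero rows, so rank(B) = 4.
B has 5 columns; by rank–nullity, nullity = 5 − 4 = 1.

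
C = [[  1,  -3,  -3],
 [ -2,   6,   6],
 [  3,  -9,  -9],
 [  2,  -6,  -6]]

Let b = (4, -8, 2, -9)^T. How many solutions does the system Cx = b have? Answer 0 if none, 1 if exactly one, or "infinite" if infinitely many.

0

Row reduce the augmented matrix [C | b].
R2 ← R2 + (2)·R1: [0, 0, 0, 0]
R3 ← R3 − (3)·R1: [0, 0, 0, -10]
R4 ← R4 − (2)·R1: [0, 0, 0, -17]
Swap R2 ↔ R3
R4 ← R4 − (17/10)·R2: [0, 0, 0, 0]
The echelon form has 2 nonzero rows; the last pivot sits in the augmented column, so rank(C) = 1 but rank([C|b]) = 2.
Since the ranks differ, the system is inconsistent.
It has no solutions.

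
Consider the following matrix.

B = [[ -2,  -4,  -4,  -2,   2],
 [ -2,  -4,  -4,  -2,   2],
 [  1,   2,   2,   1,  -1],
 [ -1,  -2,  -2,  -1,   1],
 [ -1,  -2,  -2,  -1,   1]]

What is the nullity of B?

Row reduce to echelon form.
R2 ← R2 − R1: [0, 0, 0, 0, 0]
R3 ← R3 + (1/2)·R1: [0, 0, 0, 0, 0]
R4 ← R4 − (1/2)·R1: [0, 0, 0, 0, 0]
R5 ← R5 − (1/2)·R1: [0, 0, 0, 0, 0]
1 nonzero row, so rank(B) = 1.
B has 5 columns; by rank–nullity, nullity = 5 − 1 = 4.

4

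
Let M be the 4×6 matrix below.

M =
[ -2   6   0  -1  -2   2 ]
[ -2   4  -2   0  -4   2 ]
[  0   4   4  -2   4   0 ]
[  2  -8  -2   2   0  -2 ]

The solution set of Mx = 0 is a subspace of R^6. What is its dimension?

4

Row reduce to echelon form.
R2 ← R2 − R1: [0, -2, -2, 1, -2, 0]
R4 ← R4 + R1: [0, -2, -2, 1, -2, 0]
R3 ← R3 + (2)·R2: [0, 0, 0, 0, 0, 0]
R4 ← R4 − R2: [0, 0, 0, 0, 0, 0]
2 nonzero rows, so rank(M) = 2.
M has 6 columns; by rank–nullity, nullity = 6 − 2 = 4.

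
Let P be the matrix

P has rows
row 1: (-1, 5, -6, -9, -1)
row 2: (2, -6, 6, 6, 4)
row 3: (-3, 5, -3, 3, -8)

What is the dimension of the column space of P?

Row reduce to echelon form.
R2 ← R2 + (2)·R1: [0, 4, -6, -12, 2]
R3 ← R3 − (3)·R1: [0, -10, 15, 30, -5]
R3 ← R3 + (5/2)·R2: [0, 0, 0, 0, 0]
Echelon form has 2 nonzero rows, so rank(P) = 2.
The column space has dimension equal to the rank: 2.

2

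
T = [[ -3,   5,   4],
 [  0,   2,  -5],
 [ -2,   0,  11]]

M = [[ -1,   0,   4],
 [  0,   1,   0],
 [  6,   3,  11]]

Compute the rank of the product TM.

First compute TM:
[[ 27,  17,  32],
 [-30, -13, -55],
 [ 68,  33, 113]]
Now row reduce the product.
R2 ← R2 + (10/9)·R1: [0, 53/9, -175/9]
R3 ← R3 − (68/27)·R1: [0, -265/27, 875/27]
R3 ← R3 + (5/3)·R2: [0, 0, 0]
2 nonzero rows, so rank(TM) = 2.

2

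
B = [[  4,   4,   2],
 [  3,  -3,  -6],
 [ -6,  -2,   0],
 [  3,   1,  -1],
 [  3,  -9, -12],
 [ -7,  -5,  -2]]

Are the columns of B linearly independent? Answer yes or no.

yes

Row reduce B to echelon form.
R2 ← R2 − (3/4)·R1: [0, -6, -15/2]
R3 ← R3 + (3/2)·R1: [0, 4, 3]
R4 ← R4 − (3/4)·R1: [0, -2, -5/2]
R5 ← R5 − (3/4)·R1: [0, -12, -27/2]
R6 ← R6 + (7/4)·R1: [0, 2, 3/2]
R3 ← R3 + (2/3)·R2: [0, 0, -2]
R4 ← R4 − (1/3)·R2: [0, 0, 0]
R5 ← R5 − (2)·R2: [0, 0, 3/2]
R6 ← R6 + (1/3)·R2: [0, 0, -1]
R5 ← R5 + (3/4)·R3: [0, 0, 0]
R6 ← R6 − (1/2)·R3: [0, 0, 0]
3 pivots among 3 columns.
Every column is a pivot column, so the columns are linearly independent.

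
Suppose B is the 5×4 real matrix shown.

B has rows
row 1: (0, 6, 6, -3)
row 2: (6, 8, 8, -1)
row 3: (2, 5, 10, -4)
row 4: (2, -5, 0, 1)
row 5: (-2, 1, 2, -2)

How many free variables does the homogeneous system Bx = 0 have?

Row reduce to echelon form.
Swap R1 ↔ R2
R3 ← R3 − (1/3)·R1: [0, 7/3, 22/3, -11/3]
R4 ← R4 − (1/3)·R1: [0, -23/3, -8/3, 4/3]
R5 ← R5 + (1/3)·R1: [0, 11/3, 14/3, -7/3]
R3 ← R3 − (7/18)·R2: [0, 0, 5, -5/2]
R4 ← R4 + (23/18)·R2: [0, 0, 5, -5/2]
R5 ← R5 − (11/18)·R2: [0, 0, 1, -1/2]
R4 ← R4 − R3: [0, 0, 0, 0]
R5 ← R5 − (1/5)·R3: [0, 0, 0, 0]
3 nonzero rows, so rank(B) = 3.
B has 4 columns; by rank–nullity, nullity = 4 − 3 = 1.

1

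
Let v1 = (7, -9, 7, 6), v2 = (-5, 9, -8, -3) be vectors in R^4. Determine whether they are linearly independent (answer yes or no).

Form the matrix with these vectors as rows and row reduce.
R2 ← R2 + (5/7)·R1: [0, 18/7, -3, 9/7]
2 nonzero rows, so the 2 vectors span a space of dimension 2.
Since 2 = 2, the vectors are linearly independent.

yes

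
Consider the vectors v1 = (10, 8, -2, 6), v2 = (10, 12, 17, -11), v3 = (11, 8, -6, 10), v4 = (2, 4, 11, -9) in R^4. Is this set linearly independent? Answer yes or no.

Form the matrix with these vectors as rows and row reduce.
R2 ← R2 − R1: [0, 4, 19, -17]
R3 ← R3 − (11/10)·R1: [0, -4/5, -19/5, 17/5]
R4 ← R4 − (1/5)·R1: [0, 12/5, 57/5, -51/5]
R3 ← R3 + (1/5)·R2: [0, 0, 0, 0]
R4 ← R4 − (3/5)·R2: [0, 0, 0, 0]
2 nonzero rows, so the 4 vectors span a space of dimension 2.
Since 2 < 4, the vectors are linearly dependent.

no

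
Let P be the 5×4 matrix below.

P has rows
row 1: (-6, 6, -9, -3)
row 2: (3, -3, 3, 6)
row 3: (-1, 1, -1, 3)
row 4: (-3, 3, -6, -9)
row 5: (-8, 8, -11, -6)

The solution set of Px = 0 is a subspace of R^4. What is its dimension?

Row reduce to echelon form.
R2 ← R2 + (1/2)·R1: [0, 0, -3/2, 9/2]
R3 ← R3 − (1/6)·R1: [0, 0, 1/2, 7/2]
R4 ← R4 − (1/2)·R1: [0, 0, -3/2, -15/2]
R5 ← R5 − (4/3)·R1: [0, 0, 1, -2]
R3 ← R3 + (1/3)·R2: [0, 0, 0, 5]
R4 ← R4 − R2: [0, 0, 0, -12]
R5 ← R5 + (2/3)·R2: [0, 0, 0, 1]
R4 ← R4 + (12/5)·R3: [0, 0, 0, 0]
R5 ← R5 − (1/5)·R3: [0, 0, 0, 0]
3 nonzero rows, so rank(P) = 3.
P has 4 columns; by rank–nullity, nullity = 4 − 3 = 1.

1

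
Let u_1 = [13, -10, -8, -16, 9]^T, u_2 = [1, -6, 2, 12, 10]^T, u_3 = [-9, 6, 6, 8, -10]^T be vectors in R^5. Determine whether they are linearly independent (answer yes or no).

Form the matrix with these vectors as rows and row reduce.
R2 ← R2 − (1/13)·R1: [0, -68/13, 34/13, 172/13, 121/13]
R3 ← R3 + (9/13)·R1: [0, -12/13, 6/13, -40/13, -49/13]
R3 ← R3 − (3/17)·R2: [0, 0, 0, -92/17, -92/17]
3 nonzero rows, so the 3 vectors span a space of dimension 3.
Since 3 = 3, the vectors are linearly independent.

yes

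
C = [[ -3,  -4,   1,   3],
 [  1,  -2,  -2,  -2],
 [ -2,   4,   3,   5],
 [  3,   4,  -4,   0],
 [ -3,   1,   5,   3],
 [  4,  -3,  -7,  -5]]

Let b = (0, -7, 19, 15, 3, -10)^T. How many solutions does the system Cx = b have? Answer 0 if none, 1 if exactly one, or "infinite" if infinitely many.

infinite

Row reduce the augmented matrix [C | b].
R2 ← R2 + (1/3)·R1: [0, -10/3, -5/3, -1, -7]
R3 ← R3 − (2/3)·R1: [0, 20/3, 7/3, 3, 19]
R4 ← R4 + R1: [0, 0, -3, 3, 15]
R5 ← R5 − R1: [0, 5, 4, 0, 3]
R6 ← R6 + (4/3)·R1: [0, -25/3, -17/3, -1, -10]
R3 ← R3 + (2)·R2: [0, 0, -1, 1, 5]
R5 ← R5 + (3/2)·R2: [0, 0, 3/2, -3/2, -15/2]
R6 ← R6 − (5/2)·R2: [0, 0, -3/2, 3/2, 15/2]
R4 ← R4 − (3)·R3: [0, 0, 0, 0, 0]
R5 ← R5 + (3/2)·R3: [0, 0, 0, 0, 0]
R6 ← R6 − (3/2)·R3: [0, 0, 0, 0, 0]
The echelon form has 3 nonzero rows, and every pivot lies in the first 4 columns, so rank(C) = rank([C|b]) = 3.
The system is consistent.
rank = 3 < 4 unknowns, so there are infinitely many solutions.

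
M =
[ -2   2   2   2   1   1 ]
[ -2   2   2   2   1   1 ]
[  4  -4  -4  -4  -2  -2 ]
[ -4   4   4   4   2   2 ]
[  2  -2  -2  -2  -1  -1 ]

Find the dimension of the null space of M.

5

Row reduce to echelon form.
R2 ← R2 − R1: [0, 0, 0, 0, 0, 0]
R3 ← R3 + (2)·R1: [0, 0, 0, 0, 0, 0]
R4 ← R4 − (2)·R1: [0, 0, 0, 0, 0, 0]
R5 ← R5 + R1: [0, 0, 0, 0, 0, 0]
1 nonzero row, so rank(M) = 1.
M has 6 columns; by rank–nullity, nullity = 6 − 1 = 5.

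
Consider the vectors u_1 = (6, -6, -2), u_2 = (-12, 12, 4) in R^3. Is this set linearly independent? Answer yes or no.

Form the matrix with these vectors as rows and row reduce.
R2 ← R2 + (2)·R1: [0, 0, 0]
1 nonzero row, so the 2 vectors span a space of dimension 1.
Since 1 < 2, the vectors are linearly dependent.

no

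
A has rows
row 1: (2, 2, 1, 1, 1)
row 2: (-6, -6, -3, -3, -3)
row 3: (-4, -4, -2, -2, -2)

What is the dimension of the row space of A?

1

Row reduce to echelon form.
R2 ← R2 + (3)·R1: [0, 0, 0, 0, 0]
R3 ← R3 + (2)·R1: [0, 0, 0, 0, 0]
Echelon form has 1 nonzero row, so rank(A) = 1.
The row space has dimension equal to the rank: 1.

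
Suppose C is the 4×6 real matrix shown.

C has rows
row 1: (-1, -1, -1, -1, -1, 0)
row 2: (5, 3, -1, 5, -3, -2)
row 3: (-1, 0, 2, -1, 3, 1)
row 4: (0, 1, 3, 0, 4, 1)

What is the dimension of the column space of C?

2

Row reduce to echelon form.
R2 ← R2 + (5)·R1: [0, -2, -6, 0, -8, -2]
R3 ← R3 − R1: [0, 1, 3, 0, 4, 1]
R3 ← R3 + (1/2)·R2: [0, 0, 0, 0, 0, 0]
R4 ← R4 + (1/2)·R2: [0, 0, 0, 0, 0, 0]
Echelon form has 2 nonzero rows, so rank(C) = 2.
The column space has dimension equal to the rank: 2.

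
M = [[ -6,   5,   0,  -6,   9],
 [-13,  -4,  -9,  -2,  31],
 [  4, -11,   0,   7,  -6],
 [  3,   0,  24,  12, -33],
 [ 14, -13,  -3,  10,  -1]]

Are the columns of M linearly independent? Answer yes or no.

Row reduce M to echelon form.
R2 ← R2 − (13/6)·R1: [0, -89/6, -9, 11, 23/2]
R3 ← R3 + (2/3)·R1: [0, -23/3, 0, 3, 0]
R4 ← R4 + (1/2)·R1: [0, 5/2, 24, 9, -57/2]
R5 ← R5 + (7/3)·R1: [0, -4/3, -3, -4, 20]
R3 ← R3 − (46/89)·R2: [0, 0, 414/89, -239/89, -529/89]
R4 ← R4 + (15/89)·R2: [0, 0, 2001/89, 966/89, -2364/89]
R5 ← R5 − (8/89)·R2: [0, 0, -195/89, -444/89, 1688/89]
R4 ← R4 − (29/6)·R3: [0, 0, 0, 143/6, 13/6]
R5 ← R5 + (65/138)·R3: [0, 0, 0, -863/138, 97/6]
R5 ← R5 + (863/3289)·R4: [0, 0, 0, 0, 4234/253]
5 pivots among 5 columns.
Every column is a pivot column, so the columns are linearly independent.

yes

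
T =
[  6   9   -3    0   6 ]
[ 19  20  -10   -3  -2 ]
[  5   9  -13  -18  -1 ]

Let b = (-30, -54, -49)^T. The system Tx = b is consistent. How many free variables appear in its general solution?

Row reduce the augmented matrix [T | b].
R2 ← R2 − (19/6)·R1: [0, -17/2, -1/2, -3, -21, 41]
R3 ← R3 − (5/6)·R1: [0, 3/2, -21/2, -18, -6, -24]
R3 ← R3 + (3/17)·R2: [0, 0, -180/17, -315/17, -165/17, -285/17]
The echelon form has 3 nonzero rows, and every pivot lies in the first 5 columns, so rank(T) = rank([T|b]) = 3.
The system is consistent.
Free variables = (unknowns) − (rank) = 5 − 3 = 2.

2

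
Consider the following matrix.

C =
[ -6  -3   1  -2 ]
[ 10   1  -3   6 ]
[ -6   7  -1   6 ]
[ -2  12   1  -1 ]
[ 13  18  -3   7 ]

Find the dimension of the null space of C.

0

Row reduce to echelon form.
R2 ← R2 + (5/3)·R1: [0, -4, -4/3, 8/3]
R3 ← R3 − R1: [0, 10, -2, 8]
R4 ← R4 − (1/3)·R1: [0, 13, 2/3, -1/3]
R5 ← R5 + (13/6)·R1: [0, 23/2, -5/6, 8/3]
R3 ← R3 + (5/2)·R2: [0, 0, -16/3, 44/3]
R4 ← R4 + (13/4)·R2: [0, 0, -11/3, 25/3]
R5 ← R5 + (23/8)·R2: [0, 0, -14/3, 31/3]
R4 ← R4 − (11/16)·R3: [0, 0, 0, -7/4]
R5 ← R5 − (7/8)·R3: [0, 0, 0, -5/2]
R5 ← R5 − (10/7)·R4: [0, 0, 0, 0]
4 nonzero rows, so rank(C) = 4.
C has 4 columns; by rank–nullity, nullity = 4 − 4 = 0.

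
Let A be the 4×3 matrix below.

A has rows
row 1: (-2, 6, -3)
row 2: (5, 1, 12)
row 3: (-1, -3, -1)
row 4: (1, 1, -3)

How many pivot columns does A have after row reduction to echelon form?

Row reduce to echelon form.
R2 ← R2 + (5/2)·R1: [0, 16, 9/2]
R3 ← R3 − (1/2)·R1: [0, -6, 1/2]
R4 ← R4 + (1/2)·R1: [0, 4, -9/2]
R3 ← R3 + (3/8)·R2: [0, 0, 35/16]
R4 ← R4 − (1/4)·R2: [0, 0, -45/8]
R4 ← R4 + (18/7)·R3: [0, 0, 0]
Echelon form has 3 nonzero rows, so rank(A) = 3.
Each nonzero row contributes one pivot column: 3 pivot columns.

3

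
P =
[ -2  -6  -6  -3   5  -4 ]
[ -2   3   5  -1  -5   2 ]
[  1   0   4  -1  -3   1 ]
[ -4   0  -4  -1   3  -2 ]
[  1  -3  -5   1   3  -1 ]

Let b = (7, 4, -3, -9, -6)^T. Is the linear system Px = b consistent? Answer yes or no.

Row reduce the augmented matrix [P | b].
R2 ← R2 − R1: [0, 9, 11, 2, -10, 6, -3]
R3 ← R3 + (1/2)·R1: [0, -3, 1, -5/2, -1/2, -1, 1/2]
R4 ← R4 − (2)·R1: [0, 12, 8, 5, -7, 6, -23]
R5 ← R5 + (1/2)·R1: [0, -6, -8, -1/2, 11/2, -3, -5/2]
R3 ← R3 + (1/3)·R2: [0, 0, 14/3, -11/6, -23/6, 1, -1/2]
R4 ← R4 − (4/3)·R2: [0, 0, -20/3, 7/3, 19/3, -2, -19]
R5 ← R5 + (2/3)·R2: [0, 0, -2/3, 5/6, -7/6, 1, -9/2]
R4 ← R4 + (10/7)·R3: [0, 0, 0, -2/7, 6/7, -4/7, -138/7]
R5 ← R5 + (1/7)·R3: [0, 0, 0, 4/7, -12/7, 8/7, -32/7]
R5 ← R5 + (2)·R4: [0, 0, 0, 0, 0, 0, -44]
The echelon form has 5 nonzero rows; the last pivot sits in the augmented column, so rank(P) = 4 but rank([P|b]) = 5.
Since the ranks differ, the system is inconsistent.

no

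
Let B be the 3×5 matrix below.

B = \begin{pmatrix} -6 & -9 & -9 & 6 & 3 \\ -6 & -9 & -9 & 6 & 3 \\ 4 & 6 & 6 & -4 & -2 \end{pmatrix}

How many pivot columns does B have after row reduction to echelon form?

Row reduce to echelon form.
R2 ← R2 − R1: [0, 0, 0, 0, 0]
R3 ← R3 + (2/3)·R1: [0, 0, 0, 0, 0]
Echelon form has 1 nonzero row, so rank(B) = 1.
Each nonzero row contributes one pivot column: 1 pivot columns.

1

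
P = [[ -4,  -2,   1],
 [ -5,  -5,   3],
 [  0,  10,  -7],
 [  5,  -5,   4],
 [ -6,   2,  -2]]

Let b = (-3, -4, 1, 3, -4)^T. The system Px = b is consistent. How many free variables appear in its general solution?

Row reduce the augmented matrix [P | b].
R2 ← R2 − (5/4)·R1: [0, -5/2, 7/4, -1/4]
R4 ← R4 + (5/4)·R1: [0, -15/2, 21/4, -3/4]
R5 ← R5 − (3/2)·R1: [0, 5, -7/2, 1/2]
R3 ← R3 + (4)·R2: [0, 0, 0, 0]
R4 ← R4 − (3)·R2: [0, 0, 0, 0]
R5 ← R5 + (2)·R2: [0, 0, 0, 0]
The echelon form has 2 nonzero rows, and every pivot lies in the first 3 columns, so rank(P) = rank([P|b]) = 2.
The system is consistent.
Free variables = (unknowns) − (rank) = 3 − 2 = 1.

1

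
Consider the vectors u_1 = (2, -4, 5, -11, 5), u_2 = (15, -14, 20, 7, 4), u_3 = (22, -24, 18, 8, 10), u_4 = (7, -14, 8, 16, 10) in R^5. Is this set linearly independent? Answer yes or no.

yes

Form the matrix with these vectors as rows and row reduce.
R2 ← R2 − (15/2)·R1: [0, 16, -35/2, 179/2, -67/2]
R3 ← R3 − (11)·R1: [0, 20, -37, 129, -45]
R4 ← R4 − (7/2)·R1: [0, 0, -19/2, 109/2, -15/2]
R3 ← R3 − (5/4)·R2: [0, 0, -121/8, 137/8, -25/8]
R4 ← R4 − (76/121)·R3: [0, 0, 0, 5293/121, -670/121]
4 nonzero rows, so the 4 vectors span a space of dimension 4.
Since 4 = 4, the vectors are linearly independent.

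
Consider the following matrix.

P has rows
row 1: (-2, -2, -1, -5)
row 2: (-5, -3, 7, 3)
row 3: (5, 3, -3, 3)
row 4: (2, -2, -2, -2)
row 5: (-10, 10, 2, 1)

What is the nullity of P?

Row reduce to echelon form.
R2 ← R2 − (5/2)·R1: [0, 2, 19/2, 31/2]
R3 ← R3 + (5/2)·R1: [0, -2, -11/2, -19/2]
R4 ← R4 + R1: [0, -4, -3, -7]
R5 ← R5 − (5)·R1: [0, 20, 7, 26]
R3 ← R3 + R2: [0, 0, 4, 6]
R4 ← R4 + (2)·R2: [0, 0, 16, 24]
R5 ← R5 − (10)·R2: [0, 0, -88, -129]
R4 ← R4 − (4)·R3: [0, 0, 0, 0]
R5 ← R5 + (22)·R3: [0, 0, 0, 3]
Swap R4 ↔ R5
4 nonzero rows, so rank(P) = 4.
P has 4 columns; by rank–nullity, nullity = 4 − 4 = 0.

0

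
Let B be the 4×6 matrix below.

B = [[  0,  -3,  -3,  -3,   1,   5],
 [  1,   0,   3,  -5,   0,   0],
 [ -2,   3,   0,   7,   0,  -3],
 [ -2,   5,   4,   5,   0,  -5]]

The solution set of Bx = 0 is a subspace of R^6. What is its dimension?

3

Row reduce to echelon form.
Swap R1 ↔ R2
R3 ← R3 + (2)·R1: [0, 3, 6, -3, 0, -3]
R4 ← R4 + (2)·R1: [0, 5, 10, -5, 0, -5]
R3 ← R3 + R2: [0, 0, 3, -6, 1, 2]
R4 ← R4 + (5/3)·R2: [0, 0, 5, -10, 5/3, 10/3]
R4 ← R4 − (5/3)·R3: [0, 0, 0, 0, 0, 0]
3 nonzero rows, so rank(B) = 3.
B has 6 columns; by rank–nullity, nullity = 6 − 3 = 3.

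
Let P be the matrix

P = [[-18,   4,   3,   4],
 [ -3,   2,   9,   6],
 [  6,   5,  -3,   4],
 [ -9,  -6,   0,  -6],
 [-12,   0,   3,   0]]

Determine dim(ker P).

Row reduce to echelon form.
R2 ← R2 − (1/6)·R1: [0, 4/3, 17/2, 16/3]
R3 ← R3 + (1/3)·R1: [0, 19/3, -2, 16/3]
R4 ← R4 − (1/2)·R1: [0, -8, -3/2, -8]
R5 ← R5 − (2/3)·R1: [0, -8/3, 1, -8/3]
R3 ← R3 − (19/4)·R2: [0, 0, -339/8, -20]
R4 ← R4 + (6)·R2: [0, 0, 99/2, 24]
R5 ← R5 + (2)·R2: [0, 0, 18, 8]
R4 ← R4 + (132/113)·R3: [0, 0, 0, 72/113]
R5 ← R5 + (48/113)·R3: [0, 0, 0, -56/113]
R5 ← R5 + (7/9)·R4: [0, 0, 0, 0]
4 nonzero rows, so rank(P) = 4.
P has 4 columns; by rank–nullity, nullity = 4 − 4 = 0.

0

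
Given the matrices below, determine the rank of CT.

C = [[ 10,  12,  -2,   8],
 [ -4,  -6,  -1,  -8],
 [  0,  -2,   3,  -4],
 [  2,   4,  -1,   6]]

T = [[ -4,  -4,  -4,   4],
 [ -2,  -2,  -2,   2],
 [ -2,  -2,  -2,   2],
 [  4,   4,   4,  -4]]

First compute CT:
[[-28, -28, -28,  28],
 [ -2,  -2,  -2,   2],
 [-18, -18, -18,  18],
 [ 10,  10,  10, -10]]
Now row reduce the product.
R2 ← R2 − (1/14)·R1: [0, 0, 0, 0]
R3 ← R3 − (9/14)·R1: [0, 0, 0, 0]
R4 ← R4 + (5/14)·R1: [0, 0, 0, 0]
1 nonzero row, so rank(CT) = 1.

1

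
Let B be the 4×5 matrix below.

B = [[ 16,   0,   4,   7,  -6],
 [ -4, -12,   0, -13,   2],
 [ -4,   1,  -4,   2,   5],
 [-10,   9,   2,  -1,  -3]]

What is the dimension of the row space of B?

3

Row reduce to echelon form.
R2 ← R2 + (1/4)·R1: [0, -12, 1, -45/4, 1/2]
R3 ← R3 + (1/4)·R1: [0, 1, -3, 15/4, 7/2]
R4 ← R4 + (5/8)·R1: [0, 9, 9/2, 27/8, -27/4]
R3 ← R3 + (1/12)·R2: [0, 0, -35/12, 45/16, 85/24]
R4 ← R4 + (3/4)·R2: [0, 0, 21/4, -81/16, -51/8]
R4 ← R4 + (9/5)·R3: [0, 0, 0, 0, 0]
Echelon form has 3 nonzero rows, so rank(B) = 3.
The row space has dimension equal to the rank: 3.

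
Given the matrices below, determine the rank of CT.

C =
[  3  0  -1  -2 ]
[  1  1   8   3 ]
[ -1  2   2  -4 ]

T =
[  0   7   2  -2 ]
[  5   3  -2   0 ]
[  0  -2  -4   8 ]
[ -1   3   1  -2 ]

3

First compute CT:
[[  2,  17,   8, -10],
 [  2,   3, -29,  56],
 [ 14, -17, -18,  26]]
Now row reduce the product.
R2 ← R2 − R1: [0, -14, -37, 66]
R3 ← R3 − (7)·R1: [0, -136, -74, 96]
R3 ← R3 − (68/7)·R2: [0, 0, 1998/7, -3816/7]
3 nonzero rows, so rank(CT) = 3.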